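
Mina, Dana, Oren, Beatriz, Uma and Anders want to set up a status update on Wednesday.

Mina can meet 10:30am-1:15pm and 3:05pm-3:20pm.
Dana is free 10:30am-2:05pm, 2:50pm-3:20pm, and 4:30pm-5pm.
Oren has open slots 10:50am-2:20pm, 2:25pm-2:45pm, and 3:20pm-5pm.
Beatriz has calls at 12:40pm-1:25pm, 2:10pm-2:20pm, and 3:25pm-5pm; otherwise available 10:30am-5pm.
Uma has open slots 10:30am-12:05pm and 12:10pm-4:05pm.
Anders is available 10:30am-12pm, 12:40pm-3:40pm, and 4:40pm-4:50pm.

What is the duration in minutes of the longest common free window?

Beatriz free within 10:30–17:00: 10:30–12:40, 13:25–14:10, 14:20–15:25.
Mina ∩ Dana: 10:30–13:15, 15:05–15:20.
Mina ∩ Dana ∩ Oren: 10:50–13:15.
Mina ∩ Dana ∩ Oren ∩ Beatriz: 10:50–12:40.
Mina ∩ Dana ∩ Oren ∩ Beatriz ∩ Uma: 10:50–12:05, 12:10–12:40.
Mina ∩ Dana ∩ Oren ∩ Beatriz ∩ Uma ∩ Anders: 10:50–12:00.
Single common window of 70 minutes.

70 minutes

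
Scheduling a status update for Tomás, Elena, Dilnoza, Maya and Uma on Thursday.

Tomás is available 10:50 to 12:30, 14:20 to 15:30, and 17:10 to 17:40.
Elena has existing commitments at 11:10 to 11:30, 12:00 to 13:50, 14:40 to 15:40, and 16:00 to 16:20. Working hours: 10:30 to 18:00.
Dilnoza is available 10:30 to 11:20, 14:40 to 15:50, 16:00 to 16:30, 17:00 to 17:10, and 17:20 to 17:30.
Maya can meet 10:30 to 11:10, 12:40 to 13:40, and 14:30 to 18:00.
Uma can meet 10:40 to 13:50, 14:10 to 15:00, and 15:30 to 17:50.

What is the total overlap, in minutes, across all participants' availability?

Elena free within 10:30–18:00: 10:30–11:10, 11:30–12:00, 13:50–14:40, 15:40–16:00, 16:20–18:00.
Tomás ∩ Elena: 10:50–11:10, 11:30–12:00, 14:20–14:40, 17:10–17:40.
Tomás ∩ Elena ∩ Dilnoza: 10:50–11:10, 17:20–17:30.
Tomás ∩ Elena ∩ Dilnoza ∩ Maya: 10:50–11:10, 17:20–17:30.
Tomás ∩ Elena ∩ Dilnoza ∩ Maya ∩ Uma: 10:50–11:10, 17:20–17:30.
Total common minutes: 20 + 10 = 30.

30 minutes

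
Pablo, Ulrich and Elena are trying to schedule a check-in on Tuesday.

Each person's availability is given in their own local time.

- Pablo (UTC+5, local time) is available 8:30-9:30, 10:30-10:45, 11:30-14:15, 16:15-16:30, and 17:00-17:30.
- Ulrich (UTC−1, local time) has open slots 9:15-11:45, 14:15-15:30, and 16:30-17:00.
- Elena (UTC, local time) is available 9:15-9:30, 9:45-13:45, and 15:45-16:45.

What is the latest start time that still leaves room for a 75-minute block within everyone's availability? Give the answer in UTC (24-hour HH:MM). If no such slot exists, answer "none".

Pablo → UTC: 03:30–04:30, 05:30–05:45, 06:30–09:15, 11:15–11:30, 12:00–12:30.
Ulrich → UTC: 10:15–12:45, 15:15–16:30, 17:30–18:00.
Elena → UTC: 09:15–09:30, 09:45–13:45, 15:45–16:45.
Pablo ∩ Ulrich: 11:15–11:30, 12:00–12:30.
Pablo ∩ Ulrich ∩ Elena: 11:15–11:30, 12:00–12:30.
Windows ≥ 75 min: (none).

none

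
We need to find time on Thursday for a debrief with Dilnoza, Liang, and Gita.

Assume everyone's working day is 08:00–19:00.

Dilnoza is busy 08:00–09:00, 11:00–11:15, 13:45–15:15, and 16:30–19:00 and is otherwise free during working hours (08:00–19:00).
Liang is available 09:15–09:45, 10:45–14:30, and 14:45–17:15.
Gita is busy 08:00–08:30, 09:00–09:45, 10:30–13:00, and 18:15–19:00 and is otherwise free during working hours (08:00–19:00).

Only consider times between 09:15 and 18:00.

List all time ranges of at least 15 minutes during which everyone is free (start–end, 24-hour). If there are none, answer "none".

Dilnoza free within 08:00–19:00: 09:00–11:00, 11:15–13:45, 15:15–16:30.
Gita free within 08:00–19:00: 08:30–09:00, 09:45–10:30, 13:00–18:15.
Dilnoza ∩ Liang: 09:15–09:45, 10:45–11:00, 11:15–13:45, 15:15–16:30.
Dilnoza ∩ Liang ∩ Gita: 13:00–13:45, 15:15–16:30.
Restricted to 09:15–18:00: 13:00–13:45, 15:15–16:30.
Windows ≥ 15 min: 13:00–13:45, 15:15–16:30.

13:00–13:45, 15:15–16:30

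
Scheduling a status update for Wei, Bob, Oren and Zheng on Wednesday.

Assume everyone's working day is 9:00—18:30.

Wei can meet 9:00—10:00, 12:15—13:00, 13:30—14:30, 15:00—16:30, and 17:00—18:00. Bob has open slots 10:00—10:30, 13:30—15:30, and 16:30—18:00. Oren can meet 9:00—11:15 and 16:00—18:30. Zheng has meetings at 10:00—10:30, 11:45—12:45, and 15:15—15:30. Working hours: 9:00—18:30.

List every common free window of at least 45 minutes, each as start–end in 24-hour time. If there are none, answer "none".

Zheng free within 09:00–18:30: 09:00–10:00, 10:30–11:45, 12:45–15:15, 15:30–18:30.
Wei ∩ Bob: 13:30–14:30, 15:00–15:30, 17:00–18:00.
Wei ∩ Bob ∩ Oren: 17:00–18:00.
Wei ∩ Bob ∩ Oren ∩ Zheng: 17:00–18:00.
Windows ≥ 45 min: 17:00–18:00.

17:00–18:00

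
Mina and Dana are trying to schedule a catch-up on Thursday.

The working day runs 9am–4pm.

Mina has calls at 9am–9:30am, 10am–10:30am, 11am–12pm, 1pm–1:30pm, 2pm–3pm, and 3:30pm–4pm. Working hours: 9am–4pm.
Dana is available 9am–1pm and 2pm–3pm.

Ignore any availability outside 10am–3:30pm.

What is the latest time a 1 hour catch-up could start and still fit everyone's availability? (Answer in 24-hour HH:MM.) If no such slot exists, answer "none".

12:00

Mina free within 09:00–16:00: 09:30–10:00, 10:30–11:00, 12:00–13:00, 13:30–14:00, 15:00–15:30.
Mina ∩ Dana: 09:30–10:00, 10:30–11:00, 12:00–13:00.
Restricted to 10:00–15:30: 10:30–11:00, 12:00–13:00.
Windows ≥ 60 min: 12:00–13:00.
Latest start in the last window 12:00–13:00 is 13:00 − 60 min = 12:00.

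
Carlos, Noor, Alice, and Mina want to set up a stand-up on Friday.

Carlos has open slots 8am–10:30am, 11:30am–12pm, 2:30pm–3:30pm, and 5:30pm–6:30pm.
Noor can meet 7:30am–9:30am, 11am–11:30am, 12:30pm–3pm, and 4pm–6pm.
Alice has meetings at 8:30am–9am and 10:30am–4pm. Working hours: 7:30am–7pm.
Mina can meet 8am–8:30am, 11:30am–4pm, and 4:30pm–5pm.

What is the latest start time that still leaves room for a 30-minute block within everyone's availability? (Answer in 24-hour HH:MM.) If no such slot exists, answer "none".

08:00

Alice free within 07:30–19:00: 07:30–08:30, 09:00–10:30, 16:00–19:00.
Carlos ∩ Noor: 08:00–09:30, 14:30–15:00, 17:30–18:00.
Carlos ∩ Noor ∩ Alice: 08:00–08:30, 09:00–09:30, 17:30–18:00.
Carlos ∩ Noor ∩ Alice ∩ Mina: 08:00–08:30.
Windows ≥ 30 min: 08:00–08:30.
Latest start in the last window 08:00–08:30 is 08:30 − 30 min = 08:00.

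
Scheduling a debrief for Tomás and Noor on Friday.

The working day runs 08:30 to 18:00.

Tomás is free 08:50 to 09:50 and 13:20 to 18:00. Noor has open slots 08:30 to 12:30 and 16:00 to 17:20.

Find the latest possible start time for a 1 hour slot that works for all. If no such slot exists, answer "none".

Tomás ∩ Noor: 08:50–09:50, 16:00–17:20.
Windows ≥ 60 min: 08:50–09:50, 16:00–17:20.
Latest start in the last window 16:00–17:20 is 17:20 − 60 min = 16:20.

16:20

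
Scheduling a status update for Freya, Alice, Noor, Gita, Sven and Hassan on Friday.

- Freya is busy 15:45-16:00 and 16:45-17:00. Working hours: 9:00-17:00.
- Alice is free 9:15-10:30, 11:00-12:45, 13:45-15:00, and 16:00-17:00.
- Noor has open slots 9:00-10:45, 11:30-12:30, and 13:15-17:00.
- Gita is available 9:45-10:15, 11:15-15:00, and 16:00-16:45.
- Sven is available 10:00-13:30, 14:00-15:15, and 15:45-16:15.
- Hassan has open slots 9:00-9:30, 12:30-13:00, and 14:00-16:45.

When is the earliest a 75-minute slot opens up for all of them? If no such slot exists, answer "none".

none

Freya free within 09:00–17:00: 09:00–15:45, 16:00–16:45.
Freya ∩ Alice: 09:15–10:30, 11:00–12:45, 13:45–15:00, 16:00–16:45.
Freya ∩ Alice ∩ Noor: 09:15–10:30, 11:30–12:30, 13:45–15:00, 16:00–16:45.
Freya ∩ Alice ∩ Noor ∩ Gita: 09:45–10:15, 11:30–12:30, 13:45–15:00, 16:00–16:45.
Freya ∩ Alice ∩ Noor ∩ Gita ∩ Sven: 10:00–10:15, 11:30–12:30, 14:00–15:00, 16:00–16:15.
Freya ∩ Alice ∩ Noor ∩ Gita ∩ Sven ∩ Hassan: 14:00–15:00, 16:00–16:15.
Windows ≥ 75 min: (none).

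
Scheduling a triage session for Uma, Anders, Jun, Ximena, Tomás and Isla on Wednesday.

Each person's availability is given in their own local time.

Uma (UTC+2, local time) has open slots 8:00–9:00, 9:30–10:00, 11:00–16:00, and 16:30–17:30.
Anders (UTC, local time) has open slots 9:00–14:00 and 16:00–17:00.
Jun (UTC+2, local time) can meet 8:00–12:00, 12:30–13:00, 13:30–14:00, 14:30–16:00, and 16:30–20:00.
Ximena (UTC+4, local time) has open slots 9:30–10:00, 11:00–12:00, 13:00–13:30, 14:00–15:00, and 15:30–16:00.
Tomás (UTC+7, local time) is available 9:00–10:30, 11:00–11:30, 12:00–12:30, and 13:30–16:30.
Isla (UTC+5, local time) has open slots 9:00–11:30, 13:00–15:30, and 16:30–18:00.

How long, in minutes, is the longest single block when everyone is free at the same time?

30 minutes

Uma → UTC: 06:00–07:00, 07:30–08:00, 09:00–14:00, 14:30–15:30.
Anders → UTC: 09:00–14:00, 16:00–17:00.
Jun → UTC: 06:00–10:00, 10:30–11:00, 11:30–12:00, 12:30–14:00, 14:30–18:00.
Ximena → UTC: 05:30–06:00, 07:00–08:00, 09:00–09:30, 10:00–11:00, 11:30–12:00.
Tomás → UTC: 02:00–03:30, 04:00–04:30, 05:00–05:30, 06:30–09:30.
Isla → UTC: 04:00–06:30, 08:00–10:30, 11:30–13:00.
Uma ∩ Anders: 09:00–14:00.
Uma ∩ Anders ∩ Jun: 09:00–10:00, 10:30–11:00, 11:30–12:00, 12:30–14:00.
Uma ∩ Anders ∩ Jun ∩ Ximena: 09:00–09:30, 10:30–11:00, 11:30–12:00.
Uma ∩ Anders ∩ Jun ∩ Ximena ∩ Tomás: 09:00–09:30.
Uma ∩ Anders ∩ Jun ∩ Ximena ∩ Tomás ∩ Isla: 09:00–09:30.
Single common window of 30 minutes.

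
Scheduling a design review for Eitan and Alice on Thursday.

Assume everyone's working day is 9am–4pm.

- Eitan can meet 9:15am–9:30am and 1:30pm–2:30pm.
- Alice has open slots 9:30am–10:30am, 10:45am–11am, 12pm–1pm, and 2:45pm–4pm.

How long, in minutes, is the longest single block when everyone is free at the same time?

Eitan ∩ Alice: (none).
No common window.

0 minutes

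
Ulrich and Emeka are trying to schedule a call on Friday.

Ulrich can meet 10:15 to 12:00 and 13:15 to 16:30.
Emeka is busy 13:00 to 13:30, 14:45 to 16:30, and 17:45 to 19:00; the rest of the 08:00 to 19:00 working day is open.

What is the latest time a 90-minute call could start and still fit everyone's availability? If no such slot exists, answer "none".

10:30

Emeka free within 08:00–19:00: 08:00–13:00, 13:30–14:45, 16:30–17:45.
Ulrich ∩ Emeka: 10:15–12:00, 13:30–14:45.
Windows ≥ 90 min: 10:15–12:00.
Latest start in the last window 10:15–12:00 is 12:00 − 90 min = 10:30.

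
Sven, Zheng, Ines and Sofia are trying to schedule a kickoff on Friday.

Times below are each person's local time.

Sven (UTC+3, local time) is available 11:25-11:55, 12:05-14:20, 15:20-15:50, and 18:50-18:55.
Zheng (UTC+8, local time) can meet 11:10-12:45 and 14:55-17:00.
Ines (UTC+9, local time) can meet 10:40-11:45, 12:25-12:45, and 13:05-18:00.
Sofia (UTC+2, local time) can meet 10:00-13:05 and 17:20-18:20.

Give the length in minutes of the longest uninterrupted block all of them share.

30 minutes

Sven → UTC: 08:25–08:55, 09:05–11:20, 12:20–12:50, 15:50–15:55.
Zheng → UTC: 03:10–04:45, 06:55–09:00.
Ines → UTC: 01:40–02:45, 03:25–03:45, 04:05–09:00.
Sofia → UTC: 08:00–11:05, 15:20–16:20.
Sven ∩ Zheng: 08:25–08:55.
Sven ∩ Zheng ∩ Ines: 08:25–08:55.
Sven ∩ Zheng ∩ Ines ∩ Sofia: 08:25–08:55.
Single common window of 30 minutes.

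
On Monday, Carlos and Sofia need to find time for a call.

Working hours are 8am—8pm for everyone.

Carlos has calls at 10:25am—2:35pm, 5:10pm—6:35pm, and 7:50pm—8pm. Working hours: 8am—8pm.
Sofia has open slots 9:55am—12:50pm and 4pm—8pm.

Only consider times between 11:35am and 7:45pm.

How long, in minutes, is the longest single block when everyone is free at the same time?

70 minutes

Carlos free within 08:00–20:00: 08:00–10:25, 14:35–17:10, 18:35–19:50.
Carlos ∩ Sofia: 09:55–10:25, 16:00–17:10, 18:35–19:50.
Restricted to 11:35–19:45: 16:00–17:10, 18:35–19:45.
Common window lengths: 70, 70 min; longest is 70.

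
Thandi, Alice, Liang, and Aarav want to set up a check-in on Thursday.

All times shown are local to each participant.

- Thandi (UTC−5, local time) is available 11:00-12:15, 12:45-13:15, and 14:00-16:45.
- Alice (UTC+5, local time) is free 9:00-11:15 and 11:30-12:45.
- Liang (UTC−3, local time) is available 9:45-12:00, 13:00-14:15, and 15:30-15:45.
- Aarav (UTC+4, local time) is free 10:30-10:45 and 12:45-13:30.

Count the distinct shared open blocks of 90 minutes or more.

0

Thandi → UTC: 16:00–17:15, 17:45–18:15, 19:00–21:45.
Alice → UTC: 04:00–06:15, 06:30–07:45.
Liang → UTC: 12:45–15:00, 16:00–17:15, 18:30–18:45.
Aarav → UTC: 06:30–06:45, 08:45–09:30.
Thandi ∩ Alice: (none).
Thandi ∩ Alice ∩ Liang: (none).
Thandi ∩ Alice ∩ Liang ∩ Aarav: (none).
Windows ≥ 90 min: (none).
That's 0 windows.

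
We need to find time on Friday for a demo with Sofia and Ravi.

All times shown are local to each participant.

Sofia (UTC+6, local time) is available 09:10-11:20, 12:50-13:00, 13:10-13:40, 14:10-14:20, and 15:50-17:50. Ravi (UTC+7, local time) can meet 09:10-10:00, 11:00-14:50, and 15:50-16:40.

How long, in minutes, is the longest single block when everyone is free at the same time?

80 minutes

Sofia → UTC: 03:10–05:20, 06:50–07:00, 07:10–07:40, 08:10–08:20, 09:50–11:50.
Ravi → UTC: 02:10–03:00, 04:00–07:50, 08:50–09:40.
Sofia ∩ Ravi: 04:00–05:20, 06:50–07:00, 07:10–07:40.
Common window lengths: 80, 10, 30 min; longest is 80.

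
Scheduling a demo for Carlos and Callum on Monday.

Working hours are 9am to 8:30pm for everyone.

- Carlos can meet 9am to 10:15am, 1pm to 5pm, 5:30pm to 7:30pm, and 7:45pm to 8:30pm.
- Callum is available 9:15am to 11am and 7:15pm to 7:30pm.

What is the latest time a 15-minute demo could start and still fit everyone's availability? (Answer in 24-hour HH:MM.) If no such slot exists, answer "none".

19:15

Carlos ∩ Callum: 09:15–10:15, 19:15–19:30.
Windows ≥ 15 min: 09:15–10:15, 19:15–19:30.
Latest start in the last window 19:15–19:30 is 19:30 − 15 min = 19:15.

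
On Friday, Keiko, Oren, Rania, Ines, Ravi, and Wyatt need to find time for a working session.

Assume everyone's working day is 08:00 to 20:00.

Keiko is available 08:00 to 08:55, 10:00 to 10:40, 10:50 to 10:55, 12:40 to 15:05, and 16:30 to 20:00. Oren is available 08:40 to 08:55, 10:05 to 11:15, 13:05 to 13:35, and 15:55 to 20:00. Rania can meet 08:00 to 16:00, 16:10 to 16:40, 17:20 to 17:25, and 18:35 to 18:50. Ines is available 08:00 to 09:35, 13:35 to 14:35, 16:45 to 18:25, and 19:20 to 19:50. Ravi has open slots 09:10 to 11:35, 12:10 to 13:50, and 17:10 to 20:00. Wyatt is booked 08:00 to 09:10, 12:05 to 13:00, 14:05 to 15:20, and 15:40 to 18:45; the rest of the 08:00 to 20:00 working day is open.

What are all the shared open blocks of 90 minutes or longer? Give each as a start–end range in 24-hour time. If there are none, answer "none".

Wyatt free within 08:00–20:00: 09:10–12:05, 13:00–14:05, 15:20–15:40, 18:45–20:00.
Keiko ∩ Oren: 08:40–08:55, 10:05–10:40, 10:50–10:55, 13:05–13:35, 16:30–20:00.
Keiko ∩ Oren ∩ Rania: 08:40–08:55, 10:05–10:40, 10:50–10:55, 13:05–13:35, 16:30–16:40, 17:20–17:25, 18:35–18:50.
Keiko ∩ Oren ∩ Rania ∩ Ines: 08:40–08:55, 17:20–17:25.
Keiko ∩ Oren ∩ Rania ∩ Ines ∩ Ravi: 17:20–17:25.
Keiko ∩ Oren ∩ Rania ∩ Ines ∩ Ravi ∩ Wyatt: (none).
Windows ≥ 90 min: (none).

none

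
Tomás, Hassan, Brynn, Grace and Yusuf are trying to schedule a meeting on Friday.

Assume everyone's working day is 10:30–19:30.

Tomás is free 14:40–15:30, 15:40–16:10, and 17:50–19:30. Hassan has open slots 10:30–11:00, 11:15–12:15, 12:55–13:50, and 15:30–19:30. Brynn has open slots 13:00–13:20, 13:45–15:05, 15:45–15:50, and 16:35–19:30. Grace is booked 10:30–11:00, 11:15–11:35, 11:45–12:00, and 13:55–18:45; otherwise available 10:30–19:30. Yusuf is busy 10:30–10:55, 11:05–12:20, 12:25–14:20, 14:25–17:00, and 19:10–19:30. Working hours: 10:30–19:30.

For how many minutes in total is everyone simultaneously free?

Grace free within 10:30–19:30: 11:00–11:15, 11:35–11:45, 12:00–13:55, 18:45–19:30.
Yusuf free within 10:30–19:30: 10:55–11:05, 12:20–12:25, 14:20–14:25, 17:00–19:10.
Tomás ∩ Hassan: 15:40–16:10, 17:50–19:30.
Tomás ∩ Hassan ∩ Brynn: 15:45–15:50, 17:50–19:30.
Tomás ∩ Hassan ∩ Brynn ∩ Grace: 18:45–19:30.
Tomás ∩ Hassan ∩ Brynn ∩ Grace ∩ Yusuf: 18:45–19:10.
Total common minutes: 25.

25 minutes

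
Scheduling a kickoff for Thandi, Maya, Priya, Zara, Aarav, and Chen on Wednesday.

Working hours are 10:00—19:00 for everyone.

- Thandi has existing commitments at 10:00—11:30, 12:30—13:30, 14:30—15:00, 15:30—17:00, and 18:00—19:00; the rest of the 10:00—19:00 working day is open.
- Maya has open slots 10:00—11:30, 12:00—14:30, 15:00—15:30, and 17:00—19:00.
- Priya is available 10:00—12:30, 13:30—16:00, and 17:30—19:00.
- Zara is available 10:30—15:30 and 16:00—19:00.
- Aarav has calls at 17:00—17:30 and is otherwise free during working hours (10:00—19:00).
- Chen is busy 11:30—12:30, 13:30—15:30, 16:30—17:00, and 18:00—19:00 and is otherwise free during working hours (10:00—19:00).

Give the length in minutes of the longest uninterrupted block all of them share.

30 minutes

Thandi free within 10:00–19:00: 11:30–12:30, 13:30–14:30, 15:00–15:30, 17:00–18:00.
Aarav free within 10:00–19:00: 10:00–17:00, 17:30–19:00.
Chen free within 10:00–19:00: 10:00–11:30, 12:30–13:30, 15:30–16:30, 17:00–18:00.
Thandi ∩ Maya: 12:00–12:30, 13:30–14:30, 15:00–15:30, 17:00–18:00.
Thandi ∩ Maya ∩ Priya: 12:00–12:30, 13:30–14:30, 15:00–15:30, 17:30–18:00.
Thandi ∩ Maya ∩ Priya ∩ Zara: 12:00–12:30, 13:30–14:30, 15:00–15:30, 17:30–18:00.
Thandi ∩ Maya ∩ Priya ∩ Zara ∩ Aarav: 12:00–12:30, 13:30–14:30, 15:00–15:30, 17:30–18:00.
Thandi ∩ Maya ∩ Priya ∩ Zara ∩ Aarav ∩ Chen: 17:30–18:00.
Single common window of 30 minutes.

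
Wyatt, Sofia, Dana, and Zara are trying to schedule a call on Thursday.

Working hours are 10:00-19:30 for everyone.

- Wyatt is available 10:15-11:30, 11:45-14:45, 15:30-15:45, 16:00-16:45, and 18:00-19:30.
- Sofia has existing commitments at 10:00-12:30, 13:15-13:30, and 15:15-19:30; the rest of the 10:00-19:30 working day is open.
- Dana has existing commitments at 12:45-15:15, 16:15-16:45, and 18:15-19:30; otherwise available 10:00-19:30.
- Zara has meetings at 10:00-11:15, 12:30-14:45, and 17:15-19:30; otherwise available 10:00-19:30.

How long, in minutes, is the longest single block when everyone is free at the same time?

Sofia free within 10:00–19:30: 12:30–13:15, 13:30–15:15.
Dana free within 10:00–19:30: 10:00–12:45, 15:15–16:15, 16:45–18:15.
Zara free within 10:00–19:30: 11:15–12:30, 14:45–17:15.
Wyatt ∩ Sofia: 12:30–13:15, 13:30–14:45.
Wyatt ∩ Sofia ∩ Dana: 12:30–12:45.
Wyatt ∩ Sofia ∩ Dana ∩ Zara: (none).
No common window.

0 minutes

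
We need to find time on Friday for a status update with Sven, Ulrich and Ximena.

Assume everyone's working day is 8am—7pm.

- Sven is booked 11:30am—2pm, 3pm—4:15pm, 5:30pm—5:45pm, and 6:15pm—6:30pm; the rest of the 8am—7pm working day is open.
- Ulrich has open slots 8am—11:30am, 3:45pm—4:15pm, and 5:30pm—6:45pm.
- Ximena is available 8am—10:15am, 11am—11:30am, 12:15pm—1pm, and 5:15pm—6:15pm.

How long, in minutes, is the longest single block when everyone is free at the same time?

135 minutes

Sven free within 08:00–19:00: 08:00–11:30, 14:00–15:00, 16:15–17:30, 17:45–18:15, 18:30–19:00.
Sven ∩ Ulrich: 08:00–11:30, 17:45–18:15, 18:30–18:45.
Sven ∩ Ulrich ∩ Ximena: 08:00–10:15, 11:00–11:30, 17:45–18:15.
Common window lengths: 135, 30, 30 min; longest is 135.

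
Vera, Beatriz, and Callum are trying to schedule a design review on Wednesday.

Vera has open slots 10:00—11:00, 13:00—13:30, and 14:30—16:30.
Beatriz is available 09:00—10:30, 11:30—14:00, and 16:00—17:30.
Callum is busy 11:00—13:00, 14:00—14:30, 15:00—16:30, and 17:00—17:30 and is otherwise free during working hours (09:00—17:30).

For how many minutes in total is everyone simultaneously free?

60 minutes

Callum free within 09:00–17:30: 09:00–11:00, 13:00–14:00, 14:30–15:00, 16:30–17:00.
Vera ∩ Beatriz: 10:00–10:30, 13:00–13:30, 16:00–16:30.
Vera ∩ Beatriz ∩ Callum: 10:00–10:30, 13:00–13:30.
Total common minutes: 30 + 30 = 60.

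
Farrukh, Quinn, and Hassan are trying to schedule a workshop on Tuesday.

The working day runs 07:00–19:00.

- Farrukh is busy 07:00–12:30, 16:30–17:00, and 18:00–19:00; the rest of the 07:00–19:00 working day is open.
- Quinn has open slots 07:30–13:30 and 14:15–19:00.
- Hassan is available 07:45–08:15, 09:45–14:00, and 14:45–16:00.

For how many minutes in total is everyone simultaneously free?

Farrukh free within 07:00–19:00: 12:30–16:30, 17:00–18:00.
Farrukh ∩ Quinn: 12:30–13:30, 14:15–16:30, 17:00–18:00.
Farrukh ∩ Quinn ∩ Hassan: 12:30–13:30, 14:45–16:00.
Total common minutes: 60 + 75 = 135.

135 minutes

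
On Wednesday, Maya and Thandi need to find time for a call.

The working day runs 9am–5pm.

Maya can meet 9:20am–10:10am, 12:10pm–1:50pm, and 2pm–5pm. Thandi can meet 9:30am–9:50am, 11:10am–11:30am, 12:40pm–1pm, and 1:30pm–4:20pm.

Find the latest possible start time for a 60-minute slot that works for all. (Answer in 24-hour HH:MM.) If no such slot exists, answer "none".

15:20

Maya ∩ Thandi: 09:30–09:50, 12:40–13:00, 13:30–13:50, 14:00–16:20.
Windows ≥ 60 min: 14:00–16:20.
Latest start in the last window 14:00–16:20 is 16:20 − 60 min = 15:20.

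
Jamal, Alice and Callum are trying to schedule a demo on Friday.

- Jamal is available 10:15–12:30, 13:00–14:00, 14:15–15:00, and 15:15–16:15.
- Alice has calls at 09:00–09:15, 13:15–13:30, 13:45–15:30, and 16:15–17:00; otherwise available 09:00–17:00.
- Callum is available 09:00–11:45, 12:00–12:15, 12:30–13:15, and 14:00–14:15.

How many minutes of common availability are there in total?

Alice free within 09:00–17:00: 09:15–13:15, 13:30–13:45, 15:30–16:15.
Jamal ∩ Alice: 10:15–12:30, 13:00–13:15, 13:30–13:45, 15:30–16:15.
Jamal ∩ Alice ∩ Callum: 10:15–11:45, 12:00–12:15, 13:00–13:15.
Total common minutes: 90 + 15 + 15 = 120.

120 minutes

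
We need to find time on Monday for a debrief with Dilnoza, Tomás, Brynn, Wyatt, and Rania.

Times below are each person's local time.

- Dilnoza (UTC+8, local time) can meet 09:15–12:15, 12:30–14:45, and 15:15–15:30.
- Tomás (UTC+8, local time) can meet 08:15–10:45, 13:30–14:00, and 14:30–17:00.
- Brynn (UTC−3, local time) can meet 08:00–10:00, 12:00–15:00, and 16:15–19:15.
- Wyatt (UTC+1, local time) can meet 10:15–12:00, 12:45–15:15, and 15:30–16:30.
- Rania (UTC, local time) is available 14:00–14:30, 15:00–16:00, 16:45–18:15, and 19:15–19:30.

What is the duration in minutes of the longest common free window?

Dilnoza → UTC: 01:15–04:15, 04:30–06:45, 07:15–07:30.
Tomás → UTC: 00:15–02:45, 05:30–06:00, 06:30–09:00.
Brynn → UTC: 11:00–13:00, 15:00–18:00, 19:15–22:15.
Wyatt → UTC: 09:15–11:00, 11:45–14:15, 14:30–15:30.
Rania → UTC: 14:00–14:30, 15:00–16:00, 16:45–18:15, 19:15–19:30.
Dilnoza ∩ Tomás: 01:15–02:45, 05:30–06:00, 06:30–06:45, 07:15–07:30.
Dilnoza ∩ Tomás ∩ Brynn: (none).
Dilnoza ∩ Tomás ∩ Brynn ∩ Wyatt: (none).
Dilnoza ∩ Tomás ∩ Brynn ∩ Wyatt ∩ Rania: (none).
No common window.

0 minutes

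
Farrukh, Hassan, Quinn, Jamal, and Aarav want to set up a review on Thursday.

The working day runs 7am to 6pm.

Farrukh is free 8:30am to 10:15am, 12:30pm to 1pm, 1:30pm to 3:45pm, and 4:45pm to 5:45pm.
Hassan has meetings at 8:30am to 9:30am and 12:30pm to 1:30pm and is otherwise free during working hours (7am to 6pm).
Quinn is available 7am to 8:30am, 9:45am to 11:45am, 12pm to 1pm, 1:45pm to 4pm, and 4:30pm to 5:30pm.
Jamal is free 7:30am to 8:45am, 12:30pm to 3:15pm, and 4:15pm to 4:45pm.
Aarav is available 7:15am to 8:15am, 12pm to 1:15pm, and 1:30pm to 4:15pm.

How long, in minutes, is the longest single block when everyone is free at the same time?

90 minutes

Hassan free within 07:00–18:00: 07:00–08:30, 09:30–12:30, 13:30–18:00.
Farrukh ∩ Hassan: 09:30–10:15, 13:30–15:45, 16:45–17:45.
Farrukh ∩ Hassan ∩ Quinn: 09:45–10:15, 13:45–15:45, 16:45–17:30.
Farrukh ∩ Hassan ∩ Quinn ∩ Jamal: 13:45–15:15.
Farrukh ∩ Hassan ∩ Quinn ∩ Jamal ∩ Aarav: 13:45–15:15.
Single common window of 90 minutes.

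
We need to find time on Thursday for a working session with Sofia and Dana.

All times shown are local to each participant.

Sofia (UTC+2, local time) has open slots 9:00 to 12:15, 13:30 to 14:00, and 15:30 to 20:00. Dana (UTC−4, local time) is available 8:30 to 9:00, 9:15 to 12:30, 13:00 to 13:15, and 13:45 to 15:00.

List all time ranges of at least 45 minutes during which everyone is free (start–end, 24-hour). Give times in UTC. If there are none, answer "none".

Sofia → UTC: 07:00–10:15, 11:30–12:00, 13:30–18:00.
Dana → UTC: 12:30–13:00, 13:15–16:30, 17:00–17:15, 17:45–19:00.
Sofia ∩ Dana: 13:30–16:30, 17:00–17:15, 17:45–18:00.
Windows ≥ 45 min: 13:30–16:30.

13:30–16:30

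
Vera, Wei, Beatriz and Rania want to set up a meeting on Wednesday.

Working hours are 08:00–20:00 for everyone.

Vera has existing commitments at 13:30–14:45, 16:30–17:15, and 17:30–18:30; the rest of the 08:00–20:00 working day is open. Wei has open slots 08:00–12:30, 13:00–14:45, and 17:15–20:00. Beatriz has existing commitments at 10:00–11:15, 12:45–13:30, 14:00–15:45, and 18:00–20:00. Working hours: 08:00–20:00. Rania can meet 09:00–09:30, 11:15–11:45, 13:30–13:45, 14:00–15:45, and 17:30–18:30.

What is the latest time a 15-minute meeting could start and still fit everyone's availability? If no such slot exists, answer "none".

Vera free within 08:00–20:00: 08:00–13:30, 14:45–16:30, 17:15–17:30, 18:30–20:00.
Beatriz free within 08:00–20:00: 08:00–10:00, 11:15–12:45, 13:30–14:00, 15:45–18:00.
Vera ∩ Wei: 08:00–12:30, 13:00–13:30, 17:15–17:30, 18:30–20:00.
Vera ∩ Wei ∩ Beatriz: 08:00–10:00, 11:15–12:30, 17:15–17:30.
Vera ∩ Wei ∩ Beatriz ∩ Rania: 09:00–09:30, 11:15–11:45.
Windows ≥ 15 min: 09:00–09:30, 11:15–11:45.
Latest start in the last window 11:15–11:45 is 11:45 − 15 min = 11:30.

11:30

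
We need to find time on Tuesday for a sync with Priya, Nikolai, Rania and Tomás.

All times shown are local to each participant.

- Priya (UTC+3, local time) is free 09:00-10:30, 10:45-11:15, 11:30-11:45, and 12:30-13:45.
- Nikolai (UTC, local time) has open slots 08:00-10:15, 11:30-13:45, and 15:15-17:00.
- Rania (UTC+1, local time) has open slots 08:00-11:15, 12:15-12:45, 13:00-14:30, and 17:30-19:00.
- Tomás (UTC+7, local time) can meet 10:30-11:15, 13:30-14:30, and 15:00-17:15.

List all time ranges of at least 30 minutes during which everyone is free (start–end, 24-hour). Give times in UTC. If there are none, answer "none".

09:30–10:15

Priya → UTC: 06:00–07:30, 07:45–08:15, 08:30–08:45, 09:30–10:45.
Nikolai → UTC: 08:00–10:15, 11:30–13:45, 15:15–17:00.
Rania → UTC: 07:00–10:15, 11:15–11:45, 12:00–13:30, 16:30–18:00.
Tomás → UTC: 03:30–04:15, 06:30–07:30, 08:00–10:15.
Priya ∩ Nikolai: 08:00–08:15, 08:30–08:45, 09:30–10:15.
Priya ∩ Nikolai ∩ Rania: 08:00–08:15, 08:30–08:45, 09:30–10:15.
Priya ∩ Nikolai ∩ Rania ∩ Tomás: 08:00–08:15, 08:30–08:45, 09:30–10:15.
Windows ≥ 30 min: 09:30–10:15.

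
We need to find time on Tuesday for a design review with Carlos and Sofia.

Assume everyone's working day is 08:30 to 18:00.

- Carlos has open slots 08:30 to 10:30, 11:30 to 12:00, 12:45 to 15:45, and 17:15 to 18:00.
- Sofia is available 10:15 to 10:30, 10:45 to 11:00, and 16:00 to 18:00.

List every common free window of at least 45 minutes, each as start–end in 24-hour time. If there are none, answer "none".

17:15–18:00

Carlos ∩ Sofia: 10:15–10:30, 17:15–18:00.
Windows ≥ 45 min: 17:15–18:00.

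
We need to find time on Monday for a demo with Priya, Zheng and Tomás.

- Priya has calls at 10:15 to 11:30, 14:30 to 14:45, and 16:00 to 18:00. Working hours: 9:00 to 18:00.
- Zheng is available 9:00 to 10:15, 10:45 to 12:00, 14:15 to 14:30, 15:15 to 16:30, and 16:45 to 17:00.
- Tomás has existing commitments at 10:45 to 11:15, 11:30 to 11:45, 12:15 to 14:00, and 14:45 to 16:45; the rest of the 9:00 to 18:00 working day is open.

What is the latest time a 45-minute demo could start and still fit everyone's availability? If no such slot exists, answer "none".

Priya free within 09:00–18:00: 09:00–10:15, 11:30–14:30, 14:45–16:00.
Tomás free within 09:00–18:00: 09:00–10:45, 11:15–11:30, 11:45–12:15, 14:00–14:45, 16:45–18:00.
Priya ∩ Zheng: 09:00–10:15, 11:30–12:00, 14:15–14:30, 15:15–16:00.
Priya ∩ Zheng ∩ Tomás: 09:00–10:15, 11:45–12:00, 14:15–14:30.
Windows ≥ 45 min: 09:00–10:15.
Latest start in the last window 09:00–10:15 is 10:15 − 45 min = 09:30.

09:30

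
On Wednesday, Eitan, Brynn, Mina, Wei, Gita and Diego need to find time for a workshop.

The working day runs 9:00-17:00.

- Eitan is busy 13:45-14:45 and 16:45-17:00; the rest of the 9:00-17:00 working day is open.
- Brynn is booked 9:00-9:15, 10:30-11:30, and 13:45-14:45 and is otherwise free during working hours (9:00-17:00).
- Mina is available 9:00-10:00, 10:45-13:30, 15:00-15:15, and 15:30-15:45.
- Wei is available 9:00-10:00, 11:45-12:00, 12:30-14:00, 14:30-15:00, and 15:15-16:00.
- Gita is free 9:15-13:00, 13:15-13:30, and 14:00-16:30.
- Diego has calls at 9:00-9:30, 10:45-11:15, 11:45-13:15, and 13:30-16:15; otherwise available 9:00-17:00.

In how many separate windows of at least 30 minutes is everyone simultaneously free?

1

Eitan free within 09:00–17:00: 09:00–13:45, 14:45–16:45.
Brynn free within 09:00–17:00: 09:15–10:30, 11:30–13:45, 14:45–17:00.
Diego free within 09:00–17:00: 09:30–10:45, 11:15–11:45, 13:15–13:30, 16:15–17:00.
Eitan ∩ Brynn: 09:15–10:30, 11:30–13:45, 14:45–16:45.
Eitan ∩ Brynn ∩ Mina: 09:15–10:00, 11:30–13:30, 15:00–15:15, 15:30–15:45.
Eitan ∩ Brynn ∩ Mina ∩ Wei: 09:15–10:00, 11:45–12:00, 12:30–13:30, 15:30–15:45.
Eitan ∩ Brynn ∩ Mina ∩ Wei ∩ Gita: 09:15–10:00, 11:45–12:00, 12:30–13:00, 13:15–13:30, 15:30–15:45.
Eitan ∩ Brynn ∩ Mina ∩ Wei ∩ Gita ∩ Diego: 09:30–10:00, 13:15–13:30.
Windows ≥ 30 min: 09:30–10:00.
That's 1 window.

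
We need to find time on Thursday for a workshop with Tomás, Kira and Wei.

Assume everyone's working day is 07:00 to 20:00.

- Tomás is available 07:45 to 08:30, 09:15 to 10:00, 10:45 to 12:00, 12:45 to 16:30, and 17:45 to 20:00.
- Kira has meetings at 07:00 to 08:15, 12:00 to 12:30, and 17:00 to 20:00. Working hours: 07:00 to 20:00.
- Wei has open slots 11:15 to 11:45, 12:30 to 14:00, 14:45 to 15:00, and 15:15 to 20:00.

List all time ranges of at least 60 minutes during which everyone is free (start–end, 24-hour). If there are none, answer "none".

Kira free within 07:00–20:00: 08:15–12:00, 12:30–17:00.
Tomás ∩ Kira: 08:15–08:30, 09:15–10:00, 10:45–12:00, 12:45–16:30.
Tomás ∩ Kira ∩ Wei: 11:15–11:45, 12:45–14:00, 14:45–15:00, 15:15–16:30.
Windows ≥ 60 min: 12:45–14:00, 15:15–16:30.

12:45–14:00, 15:15–16:30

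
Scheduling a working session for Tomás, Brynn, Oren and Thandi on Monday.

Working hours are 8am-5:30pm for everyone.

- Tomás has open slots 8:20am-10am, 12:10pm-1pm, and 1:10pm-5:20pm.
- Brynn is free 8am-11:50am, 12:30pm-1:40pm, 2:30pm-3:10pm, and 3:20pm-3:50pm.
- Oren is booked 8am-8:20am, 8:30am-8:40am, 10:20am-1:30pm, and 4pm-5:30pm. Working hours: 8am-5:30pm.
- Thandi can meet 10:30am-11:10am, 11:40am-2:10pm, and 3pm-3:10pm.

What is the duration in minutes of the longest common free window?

10 minutes

Oren free within 08:00–17:30: 08:20–08:30, 08:40–10:20, 13:30–16:00.
Tomás ∩ Brynn: 08:20–10:00, 12:30–13:00, 13:10–13:40, 14:30–15:10, 15:20–15:50.
Tomás ∩ Brynn ∩ Oren: 08:20–08:30, 08:40–10:00, 13:30–13:40, 14:30–15:10, 15:20–15:50.
Tomás ∩ Brynn ∩ Oren ∩ Thandi: 13:30–13:40, 15:00–15:10.
Common window lengths: 10, 10 min; longest is 10.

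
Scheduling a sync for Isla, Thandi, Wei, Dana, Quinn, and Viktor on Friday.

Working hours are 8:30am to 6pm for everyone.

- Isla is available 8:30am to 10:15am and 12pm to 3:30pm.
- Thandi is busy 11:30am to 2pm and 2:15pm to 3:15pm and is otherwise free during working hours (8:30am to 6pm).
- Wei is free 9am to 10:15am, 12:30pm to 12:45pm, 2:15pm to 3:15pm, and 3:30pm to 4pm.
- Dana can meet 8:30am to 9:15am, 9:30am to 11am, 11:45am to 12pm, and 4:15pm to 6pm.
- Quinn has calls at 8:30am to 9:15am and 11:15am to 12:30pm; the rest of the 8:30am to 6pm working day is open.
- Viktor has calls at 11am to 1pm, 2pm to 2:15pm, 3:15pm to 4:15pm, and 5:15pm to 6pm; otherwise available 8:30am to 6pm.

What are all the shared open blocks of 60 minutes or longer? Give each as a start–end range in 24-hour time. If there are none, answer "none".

Thandi free within 08:30–18:00: 08:30–11:30, 14:00–14:15, 15:15–18:00.
Quinn free within 08:30–18:00: 09:15–11:15, 12:30–18:00.
Viktor free within 08:30–18:00: 08:30–11:00, 13:00–14:00, 14:15–15:15, 16:15–17:15.
Isla ∩ Thandi: 08:30–10:15, 14:00–14:15, 15:15–15:30.
Isla ∩ Thandi ∩ Wei: 09:00–10:15.
Isla ∩ Thandi ∩ Wei ∩ Dana: 09:00–09:15, 09:30–10:15.
Isla ∩ Thandi ∩ Wei ∩ Dana ∩ Quinn: 09:30–10:15.
Isla ∩ Thandi ∩ Wei ∩ Dana ∩ Quinn ∩ Viktor: 09:30–10:15.
Windows ≥ 60 min: (none).

none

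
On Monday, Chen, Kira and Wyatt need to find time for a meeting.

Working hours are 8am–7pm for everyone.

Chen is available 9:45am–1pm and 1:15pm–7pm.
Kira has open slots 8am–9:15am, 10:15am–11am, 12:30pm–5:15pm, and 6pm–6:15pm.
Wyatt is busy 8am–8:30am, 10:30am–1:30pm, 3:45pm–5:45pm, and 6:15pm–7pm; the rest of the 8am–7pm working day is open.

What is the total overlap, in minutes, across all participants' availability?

Wyatt free within 08:00–19:00: 08:30–10:30, 13:30–15:45, 17:45–18:15.
Chen ∩ Kira: 10:15–11:00, 12:30–13:00, 13:15–17:15, 18:00–18:15.
Chen ∩ Kira ∩ Wyatt: 10:15–10:30, 13:30–15:45, 18:00–18:15.
Total common minutes: 15 + 135 + 15 = 165.

165 minutes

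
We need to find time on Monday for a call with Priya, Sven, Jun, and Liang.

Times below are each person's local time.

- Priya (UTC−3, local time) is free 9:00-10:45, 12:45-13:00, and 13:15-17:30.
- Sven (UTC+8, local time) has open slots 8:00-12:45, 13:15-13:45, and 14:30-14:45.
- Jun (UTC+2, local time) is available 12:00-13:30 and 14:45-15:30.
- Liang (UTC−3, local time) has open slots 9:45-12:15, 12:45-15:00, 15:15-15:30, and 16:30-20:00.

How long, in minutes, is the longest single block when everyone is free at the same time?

0 minutes

Priya → UTC: 12:00–13:45, 15:45–16:00, 16:15–20:30.
Sven → UTC: 00:00–04:45, 05:15–05:45, 06:30–06:45.
Jun → UTC: 10:00–11:30, 12:45–13:30.
Liang → UTC: 12:45–15:15, 15:45–18:00, 18:15–18:30, 19:30–23:00.
Priya ∩ Sven: (none).
Priya ∩ Sven ∩ Jun: (none).
Priya ∩ Sven ∩ Jun ∩ Liang: (none).
No common window.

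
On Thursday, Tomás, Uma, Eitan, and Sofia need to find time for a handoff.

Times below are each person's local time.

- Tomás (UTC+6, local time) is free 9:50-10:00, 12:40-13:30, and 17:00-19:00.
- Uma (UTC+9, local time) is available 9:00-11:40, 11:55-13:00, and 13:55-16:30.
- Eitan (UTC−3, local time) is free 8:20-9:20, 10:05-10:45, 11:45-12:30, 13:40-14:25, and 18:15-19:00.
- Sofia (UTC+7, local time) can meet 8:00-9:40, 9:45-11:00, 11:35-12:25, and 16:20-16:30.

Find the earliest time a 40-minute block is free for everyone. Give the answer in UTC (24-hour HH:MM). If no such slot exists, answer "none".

Tomás → UTC: 03:50–04:00, 06:40–07:30, 11:00–13:00.
Uma → UTC: 00:00–02:40, 02:55–04:00, 04:55–07:30.
Eitan → UTC: 11:20–12:20, 13:05–13:45, 14:45–15:30, 16:40–17:25, 21:15–22:00.
Sofia → UTC: 01:00–02:40, 02:45–04:00, 04:35–05:25, 09:20–09:30.
Tomás ∩ Uma: 03:50–04:00, 06:40–07:30.
Tomás ∩ Uma ∩ Eitan: (none).
Tomás ∩ Uma ∩ Eitan ∩ Sofia: (none).
Windows ≥ 40 min: (none).

none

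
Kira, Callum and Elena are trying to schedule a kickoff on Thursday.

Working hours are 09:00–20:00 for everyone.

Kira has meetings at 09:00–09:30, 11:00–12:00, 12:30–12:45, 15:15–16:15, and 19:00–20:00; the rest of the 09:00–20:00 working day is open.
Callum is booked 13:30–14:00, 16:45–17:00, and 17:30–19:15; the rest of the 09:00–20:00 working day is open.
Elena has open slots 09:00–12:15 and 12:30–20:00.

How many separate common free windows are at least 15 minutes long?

Kira free within 09:00–20:00: 09:30–11:00, 12:00–12:30, 12:45–15:15, 16:15–19:00.
Callum free within 09:00–20:00: 09:00–13:30, 14:00–16:45, 17:00–17:30, 19:15–20:00.
Kira ∩ Callum: 09:30–11:00, 12:00–12:30, 12:45–13:30, 14:00–15:15, 16:15–16:45, 17:00–17:30.
Kira ∩ Callum ∩ Elena: 09:30–11:00, 12:00–12:15, 12:45–13:30, 14:00–15:15, 16:15–16:45, 17:00–17:30.
Windows ≥ 15 min: 09:30–11:00, 12:00–12:15, 12:45–13:30, 14:00–15:15, 16:15–16:45, 17:00–17:30.
That's 6 windows.

6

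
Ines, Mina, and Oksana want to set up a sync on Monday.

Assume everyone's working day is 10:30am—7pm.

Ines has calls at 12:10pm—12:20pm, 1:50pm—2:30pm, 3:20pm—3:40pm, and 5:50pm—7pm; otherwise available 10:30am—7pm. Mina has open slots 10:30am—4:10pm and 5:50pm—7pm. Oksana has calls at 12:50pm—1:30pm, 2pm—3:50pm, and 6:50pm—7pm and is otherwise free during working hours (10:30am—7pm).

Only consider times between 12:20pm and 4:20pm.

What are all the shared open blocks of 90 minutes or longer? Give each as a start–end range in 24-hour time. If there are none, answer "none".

Ines free within 10:30–19:00: 10:30–12:10, 12:20–13:50, 14:30–15:20, 15:40–17:50.
Oksana free within 10:30–19:00: 10:30–12:50, 13:30–14:00, 15:50–18:50.
Ines ∩ Mina: 10:30–12:10, 12:20–13:50, 14:30–15:20, 15:40–16:10.
Ines ∩ Mina ∩ Oksana: 10:30–12:10, 12:20–12:50, 13:30–13:50, 15:50–16:10.
Restricted to 12:20–16:20: 12:20–12:50, 13:30–13:50, 15:50–16:10.
Windows ≥ 90 min: (none).

none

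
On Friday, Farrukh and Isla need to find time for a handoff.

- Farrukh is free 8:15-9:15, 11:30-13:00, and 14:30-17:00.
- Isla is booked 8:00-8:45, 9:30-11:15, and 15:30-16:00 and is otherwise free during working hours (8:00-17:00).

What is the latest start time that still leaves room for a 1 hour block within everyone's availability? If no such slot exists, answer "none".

Isla free within 08:00–17:00: 08:45–09:30, 11:15–15:30, 16:00–17:00.
Farrukh ∩ Isla: 08:45–09:15, 11:30–13:00, 14:30–15:30, 16:00–17:00.
Windows ≥ 60 min: 11:30–13:00, 14:30–15:30, 16:00–17:00.
Latest start in the last window 16:00–17:00 is 17:00 − 60 min = 16:00.

16:00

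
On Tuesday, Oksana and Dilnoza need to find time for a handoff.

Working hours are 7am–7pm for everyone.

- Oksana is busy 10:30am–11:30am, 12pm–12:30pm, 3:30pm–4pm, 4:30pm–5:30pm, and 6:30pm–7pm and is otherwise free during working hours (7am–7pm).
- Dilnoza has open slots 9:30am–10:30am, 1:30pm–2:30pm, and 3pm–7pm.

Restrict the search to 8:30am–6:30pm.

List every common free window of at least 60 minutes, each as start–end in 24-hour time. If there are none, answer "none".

Oksana free within 07:00–19:00: 07:00–10:30, 11:30–12:00, 12:30–15:30, 16:00–16:30, 17:30–18:30.
Oksana ∩ Dilnoza: 09:30–10:30, 13:30–14:30, 15:00–15:30, 16:00–16:30, 17:30–18:30.
Restricted to 08:30–18:30: 09:30–10:30, 13:30–14:30, 15:00–15:30, 16:00–16:30, 17:30–18:30.
Windows ≥ 60 min: 09:30–10:30, 13:30–14:30, 17:30–18:30.

09:30–10:30, 13:30–14:30, 17:30–18:30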